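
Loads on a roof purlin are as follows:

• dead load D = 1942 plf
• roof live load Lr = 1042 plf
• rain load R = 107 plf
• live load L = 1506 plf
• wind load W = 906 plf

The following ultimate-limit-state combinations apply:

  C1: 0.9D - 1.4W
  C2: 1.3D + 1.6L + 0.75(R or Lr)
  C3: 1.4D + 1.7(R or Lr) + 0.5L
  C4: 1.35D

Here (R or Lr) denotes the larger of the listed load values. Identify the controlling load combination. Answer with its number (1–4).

(R or Lr) → Lr = 1042 plf.
C1: 0.9(1942) - 1.4(906) = 1747.80 - 1268.40 = 479.40
C2: 1.3(1942) + 1.6(1506) + 0.75(1042) = 2524.60 + 2409.60 + 781.50 = 5715.70
C3: 1.4(1942) + 1.7(1042) + 0.5(1506) = 2718.80 + 1771.40 + 753.00 = 5243.20
C4: 1.35(1942) = 2621.70
The largest value is 5715.70 plf from combination 2.

Combination 2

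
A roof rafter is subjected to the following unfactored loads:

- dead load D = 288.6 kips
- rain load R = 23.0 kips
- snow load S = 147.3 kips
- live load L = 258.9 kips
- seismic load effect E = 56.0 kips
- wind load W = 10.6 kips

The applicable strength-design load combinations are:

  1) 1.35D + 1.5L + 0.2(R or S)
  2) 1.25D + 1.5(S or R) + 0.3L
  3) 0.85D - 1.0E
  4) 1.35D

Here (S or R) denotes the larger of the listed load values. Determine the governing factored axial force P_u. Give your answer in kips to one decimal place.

(R or S) → S = 147.3 kips; (S or R) → S = 147.3 kips.
1) 1.35(288.6) + 1.5(258.9) + 0.2(147.3) = 807.4
2) 1.25(288.6) + 1.5(147.3) + 0.3(258.9) = 659.4
3) 0.85(288.6) - 1.0(56.0) = 245.3 - 56.0 = 189.3
4) 1.35(288.6) = 389.6
Combination 1 governs: P_u = 807.4 kips.

807.4 kips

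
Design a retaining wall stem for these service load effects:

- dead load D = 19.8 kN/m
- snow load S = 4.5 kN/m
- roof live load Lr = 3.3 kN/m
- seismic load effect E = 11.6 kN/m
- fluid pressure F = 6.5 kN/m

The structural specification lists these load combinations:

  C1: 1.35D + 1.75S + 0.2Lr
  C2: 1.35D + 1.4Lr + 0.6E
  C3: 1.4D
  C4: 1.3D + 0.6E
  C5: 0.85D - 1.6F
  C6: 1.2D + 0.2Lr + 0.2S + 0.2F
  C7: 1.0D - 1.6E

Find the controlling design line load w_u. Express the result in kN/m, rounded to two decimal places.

C1: 1.35(19.8) + 1.75(4.5) + 0.2(3.3) = 26.73 + 7.88 + 0.66 = 35.27
C2: 1.35(19.8) + 1.4(3.3) + 0.6(11.6) = 26.73 + 4.62 + 6.96 = 38.31
C3: 1.4(19.8) = 27.72
C4: 1.3(19.8) + 0.6(11.6) = 25.74 + 6.96 = 32.70
C5: 0.85(19.8) - 1.6(6.5) = 16.83 - 10.40 = 6.43
C6: 1.2(19.8) + 0.2(3.3) + 0.2(4.5) + 0.2(6.5) = 23.76 + 0.66 + 0.90 + 1.30 = 26.62
C7: 1.0(19.8) - 1.6(11.6) = 19.80 - 18.56 = 1.24
Maximum is from combination 2.

38.31 kN/m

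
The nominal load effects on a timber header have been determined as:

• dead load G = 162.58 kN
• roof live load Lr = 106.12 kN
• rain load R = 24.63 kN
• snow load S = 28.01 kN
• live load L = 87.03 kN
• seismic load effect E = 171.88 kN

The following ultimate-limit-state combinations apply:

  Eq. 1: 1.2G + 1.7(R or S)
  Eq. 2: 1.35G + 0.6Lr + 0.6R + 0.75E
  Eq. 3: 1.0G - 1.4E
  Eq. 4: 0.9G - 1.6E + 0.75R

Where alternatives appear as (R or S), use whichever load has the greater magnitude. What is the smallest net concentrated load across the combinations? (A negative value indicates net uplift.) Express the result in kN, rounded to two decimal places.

-110.21 kN

(R or S) → S = 28.01 kN.
Eq. 1: 1.2(162.58) + 1.7(28.01) = 242.71
Eq. 2: 1.35(162.58) + 0.6(106.12) + 0.6(24.63) + 0.75(171.88) = 219.48 + 63.67 + 14.78 + 128.91 = 426.84
Eq. 3: 1.0(162.58) - 1.4(171.88) = 162.58 - 240.63 = -78.05
Eq. 4: 0.9(162.58) - 1.6(171.88) + 0.75(24.63) = -110.21
Combination 4 gives the minimum: -110.21 kN.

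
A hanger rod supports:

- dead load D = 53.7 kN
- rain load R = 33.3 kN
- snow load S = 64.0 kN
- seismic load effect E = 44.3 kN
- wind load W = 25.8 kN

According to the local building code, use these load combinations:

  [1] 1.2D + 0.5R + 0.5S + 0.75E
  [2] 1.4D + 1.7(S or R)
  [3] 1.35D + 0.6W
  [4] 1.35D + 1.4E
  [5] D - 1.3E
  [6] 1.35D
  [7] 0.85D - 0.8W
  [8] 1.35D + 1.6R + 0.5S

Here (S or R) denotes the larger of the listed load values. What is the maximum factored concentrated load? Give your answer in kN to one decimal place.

(S or R) → S = 64.0 kN.
[1] 1.2(53.7) + 0.5(33.3) + 0.5(64.0) + 0.75(44.3) = 64.4 + 16.7 + 32.0 + 33.2 = 146.3
[2] 1.4(53.7) + 1.7(64.0) = 75.2 + 108.8 = 184.0
[3] 1.35(53.7) + 0.6(25.8) = 72.5 + 15.5 = 88.0
[4] 1.35(53.7) + 1.4(44.3) = 72.5 + 62.0 = 134.5
[5] 1.0(53.7) - 1.3(44.3) = 53.7 - 57.6 = -3.9
[6] 1.35(53.7) = 72.5
[7] 0.85(53.7) - 0.8(25.8) = 45.6 - 20.6 = 25.0
[8] 1.35(53.7) + 1.6(33.3) + 0.5(64.0) = 72.5 + 53.3 + 32.0 = 157.8
Combination 2 governs: P_u = 184.0 kN.

184.0 kN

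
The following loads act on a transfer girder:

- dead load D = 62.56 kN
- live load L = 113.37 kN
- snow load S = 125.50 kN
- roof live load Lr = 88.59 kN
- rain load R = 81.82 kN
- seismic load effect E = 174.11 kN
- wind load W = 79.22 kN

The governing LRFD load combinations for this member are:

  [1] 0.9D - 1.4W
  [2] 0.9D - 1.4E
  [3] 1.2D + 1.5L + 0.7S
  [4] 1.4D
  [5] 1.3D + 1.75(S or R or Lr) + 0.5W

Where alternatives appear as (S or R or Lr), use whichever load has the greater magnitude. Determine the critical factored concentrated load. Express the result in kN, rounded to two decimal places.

(S or R or Lr) → S = 125.50 kN.
[1] 0.9(62.56) - 1.4(79.22) = -54.60
[2] 0.9(62.56) - 1.4(174.11) = -187.45
[3] 1.2(62.56) + 1.5(113.37) + 0.7(125.50) = 332.98
[4] 1.4(62.56) = 87.58
[5] 1.3(62.56) + 1.75(125.50) + 0.5(79.22) = 340.56
Combination 5 governs: P_u = 340.56 kN.

340.56 kN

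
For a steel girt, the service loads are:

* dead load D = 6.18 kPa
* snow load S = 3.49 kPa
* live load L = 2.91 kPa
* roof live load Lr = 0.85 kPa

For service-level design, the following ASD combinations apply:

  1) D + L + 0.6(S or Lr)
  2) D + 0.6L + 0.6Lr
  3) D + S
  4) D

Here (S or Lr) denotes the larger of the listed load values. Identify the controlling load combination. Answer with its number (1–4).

(S or Lr) → S = 3.49 kPa.
1) 1.0(6.18) + 1.0(2.91) + 0.6(3.49) = 6.18 + 2.91 + 2.09 = 11.18
2) 1.0(6.18) + 0.6(2.91) + 0.6(0.85) = 6.18 + 1.75 + 0.51 = 8.44
3) 1.0(6.18) + 1.0(3.49) = 6.18 + 3.49 = 9.67
4) 1.0(6.18) = 6.18
The largest value is 11.18 kPa from combination 1.

Combination 1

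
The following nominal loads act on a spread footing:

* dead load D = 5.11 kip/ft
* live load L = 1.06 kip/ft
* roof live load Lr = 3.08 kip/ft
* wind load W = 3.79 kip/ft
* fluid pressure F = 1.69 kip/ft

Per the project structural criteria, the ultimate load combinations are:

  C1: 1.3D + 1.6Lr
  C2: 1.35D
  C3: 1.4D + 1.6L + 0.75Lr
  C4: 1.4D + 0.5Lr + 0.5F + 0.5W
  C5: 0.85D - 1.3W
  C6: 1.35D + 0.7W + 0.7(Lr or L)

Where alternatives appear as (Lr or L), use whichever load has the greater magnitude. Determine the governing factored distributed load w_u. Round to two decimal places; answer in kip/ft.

(Lr or L) → Lr = 3.08 kip/ft.
C1: 1.3(5.11) + 1.6(3.08) = 6.64 + 4.93 = 11.57
C2: 1.35(5.11) = 6.90
C3: 1.4(5.11) + 1.6(1.06) + 0.75(3.08) = 7.15 + 1.70 + 2.31 = 11.16
C4: 1.4(5.11) + 0.5(3.08) + 0.5(1.69) + 0.5(3.79) = 11.43
C5: 0.85(5.11) - 1.3(3.79) = -0.58
C6: 1.35(5.11) + 0.7(3.79) + 0.7(3.08) = 6.90 + 2.65 + 2.16 = 11.71
The controlling combination is 6, giving 11.71 kip/ft.

11.71 kip/ft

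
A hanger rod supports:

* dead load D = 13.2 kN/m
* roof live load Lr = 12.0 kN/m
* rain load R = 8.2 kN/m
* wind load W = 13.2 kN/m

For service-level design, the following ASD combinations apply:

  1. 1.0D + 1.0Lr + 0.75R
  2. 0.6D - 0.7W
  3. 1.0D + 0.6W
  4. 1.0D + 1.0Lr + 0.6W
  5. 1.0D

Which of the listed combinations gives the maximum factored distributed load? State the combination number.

Combination 4

1. 1.0(13.2) + 1.0(12.0) + 0.75(8.2) = 13.20 + 12.00 + 6.15 = 31.35
2. 0.6(13.2) - 0.7(13.2) = 7.92 - 9.24 = -1.32
3. 1.0(13.2) + 0.6(13.2) = 13.20 + 7.92 = 21.12
4. 1.0(13.2) + 1.0(12.0) + 0.6(13.2) = 13.20 + 12.00 + 7.92 = 33.12
5. 1.0(13.2) = 13.20
The largest value is 33.12 kN/m from combination 4.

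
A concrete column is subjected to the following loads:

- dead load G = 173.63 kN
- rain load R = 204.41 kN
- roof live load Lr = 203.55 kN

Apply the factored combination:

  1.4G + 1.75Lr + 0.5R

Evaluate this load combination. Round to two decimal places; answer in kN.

1.4(173.63) + 1.75(203.55) + 0.5(204.41) = 243.08 + 356.21 + 102.21 = 701.50
N_u = 701.50 kN.

701.50 kN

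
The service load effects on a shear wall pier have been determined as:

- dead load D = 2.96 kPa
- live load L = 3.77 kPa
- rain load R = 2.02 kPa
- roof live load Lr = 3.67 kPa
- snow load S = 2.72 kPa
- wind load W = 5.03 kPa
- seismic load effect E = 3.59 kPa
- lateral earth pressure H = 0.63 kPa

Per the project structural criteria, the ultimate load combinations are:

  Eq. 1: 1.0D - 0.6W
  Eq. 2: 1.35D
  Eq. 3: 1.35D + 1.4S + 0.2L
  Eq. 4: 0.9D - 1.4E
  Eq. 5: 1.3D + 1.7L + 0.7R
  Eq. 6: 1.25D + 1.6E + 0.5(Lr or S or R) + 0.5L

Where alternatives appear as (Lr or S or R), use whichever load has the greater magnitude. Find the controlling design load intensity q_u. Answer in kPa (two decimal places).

13.16 kPa

(Lr or S or R) → Lr = 3.67 kPa.
Eq. 1: 1.0(2.96) - 0.6(5.03) = 2.96 - 3.02 = -0.06
Eq. 2: 1.35(2.96) = 4.00
Eq. 3: 1.35(2.96) + 1.4(2.72) + 0.2(3.77) = 4.00 + 3.81 + 0.75 = 8.56
Eq. 4: 0.9(2.96) - 1.4(3.59) = -2.36
Eq. 5: 1.3(2.96) + 1.7(3.77) + 0.7(2.02) = 3.85 + 6.41 + 1.41 = 11.67
Eq. 6: 1.25(2.96) + 1.6(3.59) + 0.5(3.67) + 0.5(3.77) = 13.16
The controlling combination is 6, giving 13.16 kPa.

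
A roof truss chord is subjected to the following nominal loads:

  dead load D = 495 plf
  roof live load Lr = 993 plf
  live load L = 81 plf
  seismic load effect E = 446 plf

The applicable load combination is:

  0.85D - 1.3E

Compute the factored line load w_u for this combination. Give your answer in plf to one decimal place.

-159.1 plf

0.85(495) - 1.3(446) = -159.1
w_u = -159.1 plf.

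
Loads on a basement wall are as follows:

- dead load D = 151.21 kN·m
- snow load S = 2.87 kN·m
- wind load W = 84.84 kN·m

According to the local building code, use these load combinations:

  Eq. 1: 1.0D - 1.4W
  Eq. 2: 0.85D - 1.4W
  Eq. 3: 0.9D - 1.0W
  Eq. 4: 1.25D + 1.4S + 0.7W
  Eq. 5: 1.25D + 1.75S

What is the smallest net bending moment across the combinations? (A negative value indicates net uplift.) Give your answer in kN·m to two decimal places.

9.75 kN·m

Eq. 1: 1.0(151.21) - 1.4(84.84) = 151.21 - 118.78 = 32.43
Eq. 2: 0.85(151.21) - 1.4(84.84) = 128.53 - 118.78 = 9.75
Eq. 3: 0.9(151.21) - 1.0(84.84) = 136.09 - 84.84 = 51.25
Eq. 4: 1.25(151.21) + 1.4(2.87) + 0.7(84.84) = 189.01 + 4.02 + 59.39 = 252.42
Eq. 5: 1.25(151.21) + 1.75(2.87) = 194.04
Combination 2 gives the minimum: 9.75 kN·m.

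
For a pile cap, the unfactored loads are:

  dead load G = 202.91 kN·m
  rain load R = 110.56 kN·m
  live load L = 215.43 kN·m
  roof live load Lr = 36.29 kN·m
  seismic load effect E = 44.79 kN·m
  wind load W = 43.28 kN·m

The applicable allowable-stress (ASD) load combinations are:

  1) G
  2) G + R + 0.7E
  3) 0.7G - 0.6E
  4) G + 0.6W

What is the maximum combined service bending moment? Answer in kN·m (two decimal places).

1) 1.0(202.91) = 202.91
2) 1.0(202.91) + 1.0(110.56) + 0.7(44.79) = 344.82
3) 0.7(202.91) - 0.6(44.79) = 115.16
4) 1.0(202.91) + 0.6(43.28) = 228.88
Combination 2 governs: M = 344.82 kN·m.

344.82 kN·m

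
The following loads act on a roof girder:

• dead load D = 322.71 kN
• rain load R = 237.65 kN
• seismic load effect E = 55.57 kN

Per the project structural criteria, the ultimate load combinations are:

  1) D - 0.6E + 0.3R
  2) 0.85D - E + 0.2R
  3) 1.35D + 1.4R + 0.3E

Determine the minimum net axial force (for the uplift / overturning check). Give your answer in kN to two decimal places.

266.26 kN

1) 1.0(322.71) - 0.6(55.57) + 0.3(237.65) = 360.66
2) 0.85(322.71) - 1.0(55.57) + 0.2(237.65) = 274.30 - 55.57 + 47.53 = 266.26
3) 1.35(322.71) + 1.4(237.65) + 0.3(55.57) = 435.66 + 332.71 + 16.67 = 785.04
Combination 2 gives the minimum: 266.26 kN.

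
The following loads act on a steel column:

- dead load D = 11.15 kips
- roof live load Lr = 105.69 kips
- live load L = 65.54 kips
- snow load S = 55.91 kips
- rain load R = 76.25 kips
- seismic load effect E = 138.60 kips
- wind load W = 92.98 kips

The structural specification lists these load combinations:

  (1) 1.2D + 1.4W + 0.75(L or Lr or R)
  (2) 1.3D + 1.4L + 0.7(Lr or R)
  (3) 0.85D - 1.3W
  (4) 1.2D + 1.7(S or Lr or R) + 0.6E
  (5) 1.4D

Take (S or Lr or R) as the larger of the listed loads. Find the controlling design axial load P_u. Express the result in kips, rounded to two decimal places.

(L or Lr or R) → Lr = 105.69 kips; (Lr or R) → Lr = 105.69 kips; (S or Lr or R) → Lr = 105.69 kips.
(1) 1.2(11.15) + 1.4(92.98) + 0.75(105.69) = 13.38 + 130.17 + 79.27 = 222.82
(2) 1.3(11.15) + 1.4(65.54) + 0.7(105.69) = 180.23
(3) 0.85(11.15) - 1.3(92.98) = -111.40
(4) 1.2(11.15) + 1.7(105.69) + 0.6(138.60) = 13.38 + 179.67 + 83.16 = 276.21
(5) 1.4(11.15) = 15.61
Maximum is from combination 4.

276.21 kips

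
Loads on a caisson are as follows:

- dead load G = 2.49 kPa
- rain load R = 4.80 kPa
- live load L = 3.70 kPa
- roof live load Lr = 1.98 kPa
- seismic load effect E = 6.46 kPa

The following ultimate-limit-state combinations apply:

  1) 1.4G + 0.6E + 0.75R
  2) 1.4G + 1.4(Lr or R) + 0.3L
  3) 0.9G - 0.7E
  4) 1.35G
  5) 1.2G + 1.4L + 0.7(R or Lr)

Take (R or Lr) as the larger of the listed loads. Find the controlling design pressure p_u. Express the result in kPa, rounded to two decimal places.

(Lr or R) → R = 4.80 kPa; (R or Lr) → R = 4.80 kPa.
1) 1.4(2.49) + 0.6(6.46) + 0.75(4.80) = 10.96
2) 1.4(2.49) + 1.4(4.80) + 0.3(3.70) = 3.49 + 6.72 + 1.11 = 11.32
3) 0.9(2.49) - 0.7(6.46) = 2.24 - 4.52 = -2.28
4) 1.35(2.49) = 3.36
5) 1.2(2.49) + 1.4(3.70) + 0.7(4.80) = 2.99 + 5.18 + 3.36 = 11.53
Maximum is from combination 5.

11.53 kPa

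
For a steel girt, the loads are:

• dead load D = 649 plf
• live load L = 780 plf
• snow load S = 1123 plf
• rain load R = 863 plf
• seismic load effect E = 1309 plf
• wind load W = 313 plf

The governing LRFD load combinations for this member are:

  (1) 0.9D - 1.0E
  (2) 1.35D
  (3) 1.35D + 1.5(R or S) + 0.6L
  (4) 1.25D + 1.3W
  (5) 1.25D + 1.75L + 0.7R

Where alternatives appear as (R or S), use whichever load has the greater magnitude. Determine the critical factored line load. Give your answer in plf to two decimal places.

3028.65 plf

(R or S) → S = 1123 plf.
(1) 0.9(649) - 1.0(1309) = -724.90
(2) 1.35(649) = 876.15
(3) 1.35(649) + 1.5(1123) + 0.6(780) = 3028.65
(4) 1.25(649) + 1.3(313) = 1218.15
(5) 1.25(649) + 1.75(780) + 0.7(863) = 2780.35
Maximum is from combination 3.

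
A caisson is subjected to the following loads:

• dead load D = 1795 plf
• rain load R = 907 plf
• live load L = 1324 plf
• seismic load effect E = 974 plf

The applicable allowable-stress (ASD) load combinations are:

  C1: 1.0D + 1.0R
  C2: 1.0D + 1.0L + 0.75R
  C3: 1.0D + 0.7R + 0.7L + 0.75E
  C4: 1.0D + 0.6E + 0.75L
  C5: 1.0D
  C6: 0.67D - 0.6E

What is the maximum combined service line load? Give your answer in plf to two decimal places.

4087.20 plf

C1: 1.0(1795) + 1.0(907) = 2702.00
C2: 1.0(1795) + 1.0(1324) + 0.75(907) = 3799.25
C3: 1.0(1795) + 0.7(907) + 0.7(1324) + 0.75(974) = 4087.20
C4: 1.0(1795) + 0.6(974) + 0.75(1324) = 3372.40
C5: 1.0(1795) = 1795.00
C6: 0.67(1795) - 0.6(974) = 618.25
The controlling combination is 3, giving 4087.20 plf.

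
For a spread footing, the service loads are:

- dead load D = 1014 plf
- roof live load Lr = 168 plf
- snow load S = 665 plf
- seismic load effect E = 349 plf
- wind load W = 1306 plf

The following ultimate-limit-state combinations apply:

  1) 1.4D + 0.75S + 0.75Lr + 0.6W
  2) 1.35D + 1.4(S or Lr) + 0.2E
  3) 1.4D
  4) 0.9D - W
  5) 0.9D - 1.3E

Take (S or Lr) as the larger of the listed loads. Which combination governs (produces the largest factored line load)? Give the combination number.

(S or Lr) → S = 665 plf.
1) 1.4(1014) + 0.75(665) + 0.75(168) + 0.6(1306) = 2827.95
2) 1.35(1014) + 1.4(665) + 0.2(349) = 2369.70
3) 1.4(1014) = 1419.60
4) 0.9(1014) - 1.0(1306) = -393.40
5) 0.9(1014) - 1.3(349) = 458.90
The largest value is 2827.95 plf from combination 1.

Combination 1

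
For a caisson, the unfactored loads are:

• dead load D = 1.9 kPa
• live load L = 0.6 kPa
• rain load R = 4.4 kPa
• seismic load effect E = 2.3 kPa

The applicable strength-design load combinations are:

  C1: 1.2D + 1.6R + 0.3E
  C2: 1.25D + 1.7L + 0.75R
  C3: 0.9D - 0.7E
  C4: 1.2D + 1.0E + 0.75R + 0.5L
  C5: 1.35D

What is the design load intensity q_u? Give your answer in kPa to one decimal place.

C1: 1.2(1.9) + 1.6(4.4) + 0.3(2.3) = 2.3 + 7.0 + 0.7 = 10.0
C2: 1.25(1.9) + 1.7(0.6) + 0.75(4.4) = 2.4 + 1.0 + 3.3 = 6.7
C3: 0.9(1.9) - 0.7(2.3) = 1.7 - 1.6 = 0.1
C4: 1.2(1.9) + 1.0(2.3) + 0.75(4.4) + 0.5(0.6) = 2.3 + 2.3 + 3.3 + 0.3 = 8.2
C5: 1.35(1.9) = 2.6
Maximum is from combination 1.

10.0 kPa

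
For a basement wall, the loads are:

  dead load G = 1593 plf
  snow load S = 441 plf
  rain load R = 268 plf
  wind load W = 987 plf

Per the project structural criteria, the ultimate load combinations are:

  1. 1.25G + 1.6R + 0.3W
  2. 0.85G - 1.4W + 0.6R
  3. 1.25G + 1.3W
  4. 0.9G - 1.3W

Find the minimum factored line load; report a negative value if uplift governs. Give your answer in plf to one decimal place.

1. 1.25(1593) + 1.6(268) + 0.3(987) = 2716.2
2. 0.85(1593) - 1.4(987) + 0.6(268) = 133.1
3. 1.25(1593) + 1.3(987) = 3274.4
4. 0.9(1593) - 1.3(987) = 150.6
Combination 2 gives the minimum: 133.1 plf.

133.1 plf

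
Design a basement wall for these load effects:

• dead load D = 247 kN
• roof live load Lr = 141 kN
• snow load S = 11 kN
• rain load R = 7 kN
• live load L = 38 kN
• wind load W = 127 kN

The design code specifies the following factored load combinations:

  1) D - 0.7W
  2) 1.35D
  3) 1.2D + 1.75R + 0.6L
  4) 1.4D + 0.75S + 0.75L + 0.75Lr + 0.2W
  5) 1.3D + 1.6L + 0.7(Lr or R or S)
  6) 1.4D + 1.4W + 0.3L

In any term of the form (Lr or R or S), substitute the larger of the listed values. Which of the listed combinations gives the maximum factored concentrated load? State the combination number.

(Lr or R or S) → Lr = 141 kN.
1) 1.0(247) - 0.7(127) = 247.0 - 88.9 = 158.1
2) 1.35(247) = 333.5
3) 1.2(247) + 1.75(7) + 0.6(38) = 296.4 + 12.3 + 22.8 = 331.5
4) 1.4(247) + 0.75(11) + 0.75(38) + 0.75(141) + 0.2(127) = 513.7
5) 1.3(247) + 1.6(38) + 0.7(141) = 321.1 + 60.8 + 98.7 = 480.6
6) 1.4(247) + 1.4(127) + 0.3(38) = 345.8 + 177.8 + 11.4 = 535.0
The largest value is 535.0 kN from combination 6.

Combination 6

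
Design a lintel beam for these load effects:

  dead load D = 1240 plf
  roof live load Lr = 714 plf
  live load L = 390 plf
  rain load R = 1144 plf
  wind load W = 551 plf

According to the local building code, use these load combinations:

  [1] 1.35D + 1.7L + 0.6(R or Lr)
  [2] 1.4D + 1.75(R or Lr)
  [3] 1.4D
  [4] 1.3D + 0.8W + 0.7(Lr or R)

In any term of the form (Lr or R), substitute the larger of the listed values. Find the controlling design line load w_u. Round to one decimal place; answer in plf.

3738.0 plf

(R or Lr) → R = 1144 plf; (Lr or R) → R = 1144 plf.
[1] 1.35(1240) + 1.7(390) + 0.6(1144) = 1674.0 + 663.0 + 686.4 = 3023.4
[2] 1.4(1240) + 1.75(1144) = 1736.0 + 2002.0 = 3738.0
[3] 1.4(1240) = 1736.0
[4] 1.3(1240) + 0.8(551) + 0.7(1144) = 1612.0 + 440.8 + 800.8 = 2853.6
The controlling combination is 2, giving 3738.0 plf.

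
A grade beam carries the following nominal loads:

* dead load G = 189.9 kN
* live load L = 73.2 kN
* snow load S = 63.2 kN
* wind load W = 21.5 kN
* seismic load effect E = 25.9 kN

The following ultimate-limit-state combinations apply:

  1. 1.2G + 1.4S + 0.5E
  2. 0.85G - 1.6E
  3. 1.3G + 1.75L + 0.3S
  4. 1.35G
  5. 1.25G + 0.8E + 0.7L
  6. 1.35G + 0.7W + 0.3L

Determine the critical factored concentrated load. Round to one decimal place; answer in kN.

393.9 kN

1. 1.2(189.9) + 1.4(63.2) + 0.5(25.9) = 329.3
2. 0.85(189.9) - 1.6(25.9) = 161.4 - 41.4 = 120.0
3. 1.3(189.9) + 1.75(73.2) + 0.3(63.2) = 393.9
4. 1.35(189.9) = 256.4
5. 1.25(189.9) + 0.8(25.9) + 0.7(73.2) = 237.4 + 20.7 + 51.2 = 309.3
6. 1.35(189.9) + 0.7(21.5) + 0.3(73.2) = 293.4
The controlling combination is 3, giving 393.9 kN.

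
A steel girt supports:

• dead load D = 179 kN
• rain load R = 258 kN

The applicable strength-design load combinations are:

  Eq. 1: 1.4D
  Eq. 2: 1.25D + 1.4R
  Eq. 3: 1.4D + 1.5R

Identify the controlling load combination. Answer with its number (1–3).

Combination 3

Eq. 1: 1.4(179) = 250.60
Eq. 2: 1.25(179) + 1.4(258) = 223.75 + 361.20 = 584.95
Eq. 3: 1.4(179) + 1.5(258) = 250.60 + 387.00 = 637.60
The largest value is 637.60 kN from combination 3.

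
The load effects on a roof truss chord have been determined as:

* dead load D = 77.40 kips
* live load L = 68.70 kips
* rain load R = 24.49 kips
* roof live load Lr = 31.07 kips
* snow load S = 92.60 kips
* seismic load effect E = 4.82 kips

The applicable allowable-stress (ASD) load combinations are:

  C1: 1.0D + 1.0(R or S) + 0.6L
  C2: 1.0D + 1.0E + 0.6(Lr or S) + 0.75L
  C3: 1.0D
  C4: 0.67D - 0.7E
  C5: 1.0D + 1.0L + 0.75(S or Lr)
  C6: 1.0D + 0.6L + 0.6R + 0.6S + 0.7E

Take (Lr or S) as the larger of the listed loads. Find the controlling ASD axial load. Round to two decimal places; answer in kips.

215.55 kips

(R or S) → S = 92.60 kips; (Lr or S) → S = 92.60 kips; (S or Lr) → S = 92.60 kips.
C1: 1.0(77.40) + 1.0(92.60) + 0.6(68.70) = 77.40 + 92.60 + 41.22 = 211.22
C2: 1.0(77.40) + 1.0(4.82) + 0.6(92.60) + 0.75(68.70) = 77.40 + 4.82 + 55.56 + 51.53 = 189.31
C3: 1.0(77.40) = 77.40
C4: 0.67(77.40) - 0.7(4.82) = 48.48
C5: 1.0(77.40) + 1.0(68.70) + 0.75(92.60) = 77.40 + 68.70 + 69.45 = 215.55
C6: 1.0(77.40) + 0.6(68.70) + 0.6(24.49) + 0.6(92.60) + 0.7(4.82) = 192.25
Maximum is from combination 5.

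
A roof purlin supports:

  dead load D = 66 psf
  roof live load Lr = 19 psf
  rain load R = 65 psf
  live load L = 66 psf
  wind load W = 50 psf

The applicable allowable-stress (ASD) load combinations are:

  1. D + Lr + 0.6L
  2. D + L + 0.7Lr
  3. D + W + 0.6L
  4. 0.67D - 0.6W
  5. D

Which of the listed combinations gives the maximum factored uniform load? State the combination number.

Combination 3

1. 1.0(66) + 1.0(19) + 0.6(66) = 66.00 + 19.00 + 39.60 = 124.60
2. 1.0(66) + 1.0(66) + 0.7(19) = 66.00 + 66.00 + 13.30 = 145.30
3. 1.0(66) + 1.0(50) + 0.6(66) = 66.00 + 50.00 + 39.60 = 155.60
4. 0.67(66) - 0.6(50) = 44.22 - 30.00 = 14.22
5. 1.0(66) = 66.00
The largest value is 155.60 psf from combination 3.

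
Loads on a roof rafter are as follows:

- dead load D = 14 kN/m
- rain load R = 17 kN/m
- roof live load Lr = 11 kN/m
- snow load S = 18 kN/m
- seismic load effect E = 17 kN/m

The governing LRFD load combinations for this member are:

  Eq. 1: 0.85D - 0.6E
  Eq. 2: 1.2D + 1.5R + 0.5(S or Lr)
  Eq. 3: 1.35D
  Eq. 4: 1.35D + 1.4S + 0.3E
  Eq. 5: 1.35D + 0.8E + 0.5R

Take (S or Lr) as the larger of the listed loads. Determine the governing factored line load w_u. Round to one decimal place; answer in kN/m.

51.3 kN/m

(S or Lr) → S = 18 kN/m.
Eq. 1: 0.85(14) - 0.6(17) = 11.9 - 10.2 = 1.7
Eq. 2: 1.2(14) + 1.5(17) + 0.5(18) = 16.8 + 25.5 + 9.0 = 51.3
Eq. 3: 1.35(14) = 18.9
Eq. 4: 1.35(14) + 1.4(18) + 0.3(17) = 18.9 + 25.2 + 5.1 = 49.2
Eq. 5: 1.35(14) + 0.8(17) + 0.5(17) = 18.9 + 13.6 + 8.5 = 41.0
Maximum is from combination 2.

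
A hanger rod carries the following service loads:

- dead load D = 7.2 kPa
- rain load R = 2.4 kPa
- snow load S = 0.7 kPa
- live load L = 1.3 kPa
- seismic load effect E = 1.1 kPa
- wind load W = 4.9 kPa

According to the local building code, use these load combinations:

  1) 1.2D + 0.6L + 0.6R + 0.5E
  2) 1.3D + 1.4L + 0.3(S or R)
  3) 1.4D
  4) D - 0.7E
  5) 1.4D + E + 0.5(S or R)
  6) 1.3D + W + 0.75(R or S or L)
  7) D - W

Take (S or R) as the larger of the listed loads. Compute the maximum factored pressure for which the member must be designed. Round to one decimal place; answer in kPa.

(S or R) → R = 2.4 kPa; (R or S or L) → R = 2.4 kPa.
1) 1.2(7.2) + 0.6(1.3) + 0.6(2.4) + 0.5(1.1) = 11.4
2) 1.3(7.2) + 1.4(1.3) + 0.3(2.4) = 11.9
3) 1.4(7.2) = 10.1
4) 1.0(7.2) - 0.7(1.1) = 6.4
5) 1.4(7.2) + 1.0(1.1) + 0.5(2.4) = 12.4
6) 1.3(7.2) + 1.0(4.9) + 0.75(2.4) = 16.1
7) 1.0(7.2) - 1.0(4.9) = 2.3
Maximum is from combination 6.

16.1 kPa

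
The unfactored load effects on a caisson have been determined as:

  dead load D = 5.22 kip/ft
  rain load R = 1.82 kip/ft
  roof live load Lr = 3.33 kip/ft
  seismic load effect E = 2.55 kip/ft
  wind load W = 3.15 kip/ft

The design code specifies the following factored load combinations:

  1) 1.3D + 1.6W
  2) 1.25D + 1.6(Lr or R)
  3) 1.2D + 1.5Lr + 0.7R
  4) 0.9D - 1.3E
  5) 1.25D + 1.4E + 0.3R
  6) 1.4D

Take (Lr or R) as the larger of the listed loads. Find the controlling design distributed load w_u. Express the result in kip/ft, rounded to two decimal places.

12.53 kip/ft

(Lr or R) → Lr = 3.33 kip/ft.
1) 1.3(5.22) + 1.6(3.15) = 6.79 + 5.04 = 11.83
2) 1.25(5.22) + 1.6(3.33) = 11.85
3) 1.2(5.22) + 1.5(3.33) + 0.7(1.82) = 6.26 + 5.00 + 1.27 = 12.53
4) 0.9(5.22) - 1.3(2.55) = 4.70 - 3.32 = 1.38
5) 1.25(5.22) + 1.4(2.55) + 0.3(1.82) = 10.64
6) 1.4(5.22) = 7.31
Combination 3 governs: w_u = 12.53 kip/ft.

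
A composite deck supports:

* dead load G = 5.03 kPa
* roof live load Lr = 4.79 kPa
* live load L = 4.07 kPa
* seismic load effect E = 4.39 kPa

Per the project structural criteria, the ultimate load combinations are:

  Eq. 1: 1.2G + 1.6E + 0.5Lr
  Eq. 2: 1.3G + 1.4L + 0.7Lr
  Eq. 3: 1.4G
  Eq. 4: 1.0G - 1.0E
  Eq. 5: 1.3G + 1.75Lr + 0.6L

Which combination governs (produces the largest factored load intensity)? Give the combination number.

Combination 5

Eq. 1: 1.2(5.03) + 1.6(4.39) + 0.5(4.79) = 6.04 + 7.02 + 2.40 = 15.46
Eq. 2: 1.3(5.03) + 1.4(4.07) + 0.7(4.79) = 6.54 + 5.70 + 3.35 = 15.59
Eq. 3: 1.4(5.03) = 7.04
Eq. 4: 1.0(5.03) - 1.0(4.39) = 5.03 - 4.39 = 0.64
Eq. 5: 1.3(5.03) + 1.75(4.79) + 0.6(4.07) = 6.54 + 8.38 + 2.44 = 17.36
The largest value is 17.36 kPa from combination 5.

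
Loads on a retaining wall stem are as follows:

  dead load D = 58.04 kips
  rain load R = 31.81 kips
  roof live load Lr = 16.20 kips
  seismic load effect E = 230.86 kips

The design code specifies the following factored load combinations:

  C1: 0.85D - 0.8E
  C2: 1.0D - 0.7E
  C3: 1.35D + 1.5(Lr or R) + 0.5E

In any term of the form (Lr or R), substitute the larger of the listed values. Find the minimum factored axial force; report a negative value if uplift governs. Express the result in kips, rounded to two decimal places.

-135.35 kips

(Lr or R) → R = 31.81 kips.
C1: 0.85(58.04) - 0.8(230.86) = -135.35
C2: 1.0(58.04) - 0.7(230.86) = 58.04 - 161.60 = -103.56
C3: 1.35(58.04) + 1.5(31.81) + 0.5(230.86) = 78.35 + 47.72 + 115.43 = 241.50
Combination 1 gives the minimum: -135.35 kips.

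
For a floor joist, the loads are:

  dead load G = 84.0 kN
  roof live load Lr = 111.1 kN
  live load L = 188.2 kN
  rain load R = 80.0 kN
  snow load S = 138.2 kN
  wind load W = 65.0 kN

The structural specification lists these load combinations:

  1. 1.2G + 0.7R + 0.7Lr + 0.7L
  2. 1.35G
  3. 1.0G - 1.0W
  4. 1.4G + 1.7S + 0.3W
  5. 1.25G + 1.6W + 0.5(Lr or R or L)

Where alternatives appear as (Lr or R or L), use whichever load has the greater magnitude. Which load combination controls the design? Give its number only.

Combination 4

(Lr or R or L) → L = 188.2 kN.
1. 1.2(84.0) + 0.7(80.0) + 0.7(111.1) + 0.7(188.2) = 366.31
2. 1.35(84.0) = 113.40
3. 1.0(84.0) - 1.0(65.0) = 19.00
4. 1.4(84.0) + 1.7(138.2) + 0.3(65.0) = 372.04
5. 1.25(84.0) + 1.6(65.0) + 0.5(188.2) = 303.10
The largest value is 372.04 kN from combination 4.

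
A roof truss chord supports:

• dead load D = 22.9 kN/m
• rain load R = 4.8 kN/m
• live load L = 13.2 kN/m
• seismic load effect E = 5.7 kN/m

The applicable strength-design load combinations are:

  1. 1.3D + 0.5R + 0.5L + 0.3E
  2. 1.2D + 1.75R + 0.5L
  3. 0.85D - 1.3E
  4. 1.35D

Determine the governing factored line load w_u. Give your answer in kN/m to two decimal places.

42.48 kN/m

1. 1.3(22.9) + 0.5(4.8) + 0.5(13.2) + 0.3(5.7) = 29.77 + 2.40 + 6.60 + 1.71 = 40.48
2. 1.2(22.9) + 1.75(4.8) + 0.5(13.2) = 27.48 + 8.40 + 6.60 = 42.48
3. 0.85(22.9) - 1.3(5.7) = 19.47 - 7.41 = 12.06
4. 1.35(22.9) = 30.92
Combination 2 governs: w_u = 42.48 kN/m.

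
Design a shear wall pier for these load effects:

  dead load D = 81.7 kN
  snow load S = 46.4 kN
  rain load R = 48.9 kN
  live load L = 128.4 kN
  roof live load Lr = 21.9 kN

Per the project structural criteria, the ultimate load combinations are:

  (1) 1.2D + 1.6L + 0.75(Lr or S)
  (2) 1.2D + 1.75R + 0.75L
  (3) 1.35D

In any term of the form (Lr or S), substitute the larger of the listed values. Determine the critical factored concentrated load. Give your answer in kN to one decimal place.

338.3 kN

(Lr or S) → S = 46.4 kN.
(1) 1.2(81.7) + 1.6(128.4) + 0.75(46.4) = 338.3
(2) 1.2(81.7) + 1.75(48.9) + 0.75(128.4) = 98.0 + 85.6 + 96.3 = 279.9
(3) 1.35(81.7) = 110.3
Combination 1 governs: P_u = 338.3 kN.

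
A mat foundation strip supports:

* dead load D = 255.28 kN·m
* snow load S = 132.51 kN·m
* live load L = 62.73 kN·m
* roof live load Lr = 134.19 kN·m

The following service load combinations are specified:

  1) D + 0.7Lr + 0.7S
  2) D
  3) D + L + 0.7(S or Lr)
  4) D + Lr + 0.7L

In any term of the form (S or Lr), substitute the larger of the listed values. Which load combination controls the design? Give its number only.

Combination 1

(S or Lr) → Lr = 134.19 kN·m.
1) 1.0(255.28) + 0.7(134.19) + 0.7(132.51) = 441.97
2) 1.0(255.28) = 255.28
3) 1.0(255.28) + 1.0(62.73) + 0.7(134.19) = 411.94
4) 1.0(255.28) + 1.0(134.19) + 0.7(62.73) = 433.38
The largest value is 441.97 kN·m from combination 1.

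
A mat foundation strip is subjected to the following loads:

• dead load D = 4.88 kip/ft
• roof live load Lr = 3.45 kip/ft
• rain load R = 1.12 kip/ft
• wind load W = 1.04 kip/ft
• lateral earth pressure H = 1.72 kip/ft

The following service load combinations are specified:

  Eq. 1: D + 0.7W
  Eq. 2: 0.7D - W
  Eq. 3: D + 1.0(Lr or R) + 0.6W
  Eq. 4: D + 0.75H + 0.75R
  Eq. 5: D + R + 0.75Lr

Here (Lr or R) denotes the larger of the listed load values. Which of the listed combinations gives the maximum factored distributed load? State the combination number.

(Lr or R) → Lr = 3.45 kip/ft.
Eq. 1: 1.0(4.88) + 0.7(1.04) = 4.88 + 0.73 = 5.61
Eq. 2: 0.7(4.88) - 1.0(1.04) = 3.42 - 1.04 = 2.38
Eq. 3: 1.0(4.88) + 1.0(3.45) + 0.6(1.04) = 4.88 + 3.45 + 0.62 = 8.95
Eq. 4: 1.0(4.88) + 0.75(1.72) + 0.75(1.12) = 4.88 + 1.29 + 0.84 = 7.01
Eq. 5: 1.0(4.88) + 1.0(1.12) + 0.75(3.45) = 4.88 + 1.12 + 2.59 = 8.59
The largest value is 8.95 kip/ft from combination 3.

Combination 3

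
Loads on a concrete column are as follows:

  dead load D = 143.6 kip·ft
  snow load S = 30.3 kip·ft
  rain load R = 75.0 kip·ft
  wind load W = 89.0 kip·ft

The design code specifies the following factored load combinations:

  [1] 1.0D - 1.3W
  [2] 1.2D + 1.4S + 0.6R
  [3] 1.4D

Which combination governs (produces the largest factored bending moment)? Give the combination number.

[1] 1.0(143.6) - 1.3(89.0) = 143.6 - 115.7 = 27.9
[2] 1.2(143.6) + 1.4(30.3) + 0.6(75.0) = 172.3 + 42.4 + 45.0 = 259.7
[3] 1.4(143.6) = 201.0
The largest value is 259.7 kip·ft from combination 2.

Combination 2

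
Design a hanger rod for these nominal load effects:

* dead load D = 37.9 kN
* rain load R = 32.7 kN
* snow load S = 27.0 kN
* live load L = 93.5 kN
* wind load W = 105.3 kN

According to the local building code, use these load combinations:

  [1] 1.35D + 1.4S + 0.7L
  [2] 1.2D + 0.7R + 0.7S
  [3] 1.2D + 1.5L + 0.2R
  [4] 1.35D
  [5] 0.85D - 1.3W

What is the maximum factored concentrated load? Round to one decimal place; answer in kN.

[1] 1.35(37.9) + 1.4(27.0) + 0.7(93.5) = 154.4
[2] 1.2(37.9) + 0.7(32.7) + 0.7(27.0) = 45.5 + 22.9 + 18.9 = 87.3
[3] 1.2(37.9) + 1.5(93.5) + 0.2(32.7) = 45.5 + 140.3 + 6.5 = 192.3
[4] 1.35(37.9) = 51.2
[5] 0.85(37.9) - 1.3(105.3) = 32.2 - 136.9 = -104.7
Maximum is from combination 3.

192.3 kN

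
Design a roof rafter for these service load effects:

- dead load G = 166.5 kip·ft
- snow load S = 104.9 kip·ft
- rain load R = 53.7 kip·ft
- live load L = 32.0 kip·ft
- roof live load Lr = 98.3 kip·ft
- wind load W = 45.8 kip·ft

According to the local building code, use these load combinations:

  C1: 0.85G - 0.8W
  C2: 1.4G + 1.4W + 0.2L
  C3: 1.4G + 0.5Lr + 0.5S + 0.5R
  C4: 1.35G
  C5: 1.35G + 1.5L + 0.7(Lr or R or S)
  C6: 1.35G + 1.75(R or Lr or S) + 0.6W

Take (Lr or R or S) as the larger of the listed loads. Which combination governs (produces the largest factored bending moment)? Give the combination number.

(Lr or R or S) → S = 104.9 kip·ft; (R or Lr or S) → S = 104.9 kip·ft.
C1: 0.85(166.5) - 0.8(45.8) = 104.89
C2: 1.4(166.5) + 1.4(45.8) + 0.2(32.0) = 303.62
C3: 1.4(166.5) + 0.5(98.3) + 0.5(104.9) + 0.5(53.7) = 361.55
C4: 1.35(166.5) = 224.78
C5: 1.35(166.5) + 1.5(32.0) + 0.7(104.9) = 346.21
C6: 1.35(166.5) + 1.75(104.9) + 0.6(45.8) = 435.83
The largest value is 435.83 kip·ft from combination 6.

Combination 6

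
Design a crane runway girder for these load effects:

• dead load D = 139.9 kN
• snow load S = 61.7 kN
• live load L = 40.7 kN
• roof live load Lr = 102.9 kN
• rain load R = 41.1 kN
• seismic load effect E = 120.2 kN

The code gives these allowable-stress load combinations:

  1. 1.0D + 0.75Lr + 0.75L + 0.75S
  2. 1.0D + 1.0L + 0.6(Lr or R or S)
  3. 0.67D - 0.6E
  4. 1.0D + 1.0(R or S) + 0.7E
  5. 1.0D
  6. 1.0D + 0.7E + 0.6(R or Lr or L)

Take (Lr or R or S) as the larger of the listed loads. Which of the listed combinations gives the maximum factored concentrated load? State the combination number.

Combination 1

(Lr or R or S) → Lr = 102.9 kN; (R or S) → S = 61.7 kN; (R or Lr or L) → Lr = 102.9 kN.
1. 1.0(139.9) + 0.75(102.9) + 0.75(40.7) + 0.75(61.7) = 139.9 + 77.2 + 30.5 + 46.3 = 293.9
2. 1.0(139.9) + 1.0(40.7) + 0.6(102.9) = 139.9 + 40.7 + 61.7 = 242.3
3. 0.67(139.9) - 0.6(120.2) = 93.7 - 72.1 = 21.6
4. 1.0(139.9) + 1.0(61.7) + 0.7(120.2) = 139.9 + 61.7 + 84.1 = 285.7
5. 1.0(139.9) = 139.9
6. 1.0(139.9) + 0.7(120.2) + 0.6(102.9) = 285.8
The largest value is 293.9 kN from combination 1.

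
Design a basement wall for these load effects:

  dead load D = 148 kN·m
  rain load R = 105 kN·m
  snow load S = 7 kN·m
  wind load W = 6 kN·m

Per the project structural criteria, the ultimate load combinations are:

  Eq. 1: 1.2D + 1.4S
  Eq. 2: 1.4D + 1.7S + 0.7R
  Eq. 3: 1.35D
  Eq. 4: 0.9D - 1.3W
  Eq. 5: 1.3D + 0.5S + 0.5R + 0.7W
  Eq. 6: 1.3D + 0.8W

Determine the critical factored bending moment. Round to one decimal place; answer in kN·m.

292.6 kN·m

Eq. 1: 1.2(148) + 1.4(7) = 187.4
Eq. 2: 1.4(148) + 1.7(7) + 0.7(105) = 292.6
Eq. 3: 1.35(148) = 199.8
Eq. 4: 0.9(148) - 1.3(6) = 125.4
Eq. 5: 1.3(148) + 0.5(7) + 0.5(105) + 0.7(6) = 252.6
Eq. 6: 1.3(148) + 0.8(6) = 197.2
The controlling combination is 2, giving 292.6 kN·m.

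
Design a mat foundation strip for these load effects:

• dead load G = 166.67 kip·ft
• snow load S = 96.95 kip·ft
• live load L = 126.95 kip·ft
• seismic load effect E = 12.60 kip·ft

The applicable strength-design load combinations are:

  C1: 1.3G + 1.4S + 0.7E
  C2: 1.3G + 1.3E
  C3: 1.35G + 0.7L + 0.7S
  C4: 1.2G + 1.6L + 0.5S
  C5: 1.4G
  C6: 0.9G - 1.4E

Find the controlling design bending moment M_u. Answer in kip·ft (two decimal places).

C1: 1.3(166.67) + 1.4(96.95) + 0.7(12.60) = 361.22
C2: 1.3(166.67) + 1.3(12.60) = 233.05
C3: 1.35(166.67) + 0.7(126.95) + 0.7(96.95) = 381.73
C4: 1.2(166.67) + 1.6(126.95) + 0.5(96.95) = 451.60
C5: 1.4(166.67) = 233.34
C6: 0.9(166.67) - 1.4(12.60) = 132.36
Combination 4 governs: M_u = 451.60 kip·ft.

451.60 kip·ft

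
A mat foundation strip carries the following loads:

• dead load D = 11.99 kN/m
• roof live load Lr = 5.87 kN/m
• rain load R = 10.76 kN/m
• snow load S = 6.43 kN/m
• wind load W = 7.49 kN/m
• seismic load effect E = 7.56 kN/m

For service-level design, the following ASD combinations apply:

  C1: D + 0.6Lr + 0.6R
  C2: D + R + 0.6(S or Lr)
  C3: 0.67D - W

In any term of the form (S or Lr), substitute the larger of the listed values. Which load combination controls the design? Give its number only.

Combination 2

(S or Lr) → S = 6.43 kN/m.
C1: 1.0(11.99) + 0.6(5.87) + 0.6(10.76) = 21.97
C2: 1.0(11.99) + 1.0(10.76) + 0.6(6.43) = 26.61
C3: 0.67(11.99) - 1.0(7.49) = 0.54
The largest value is 26.61 kN/m from combination 2.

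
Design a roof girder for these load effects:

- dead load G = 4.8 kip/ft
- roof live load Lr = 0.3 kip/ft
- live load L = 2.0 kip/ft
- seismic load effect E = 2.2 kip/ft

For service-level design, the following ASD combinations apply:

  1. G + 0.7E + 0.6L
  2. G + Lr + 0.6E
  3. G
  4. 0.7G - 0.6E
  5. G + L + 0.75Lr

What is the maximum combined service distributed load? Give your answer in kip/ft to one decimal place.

1. 1.0(4.8) + 0.7(2.2) + 0.6(2.0) = 7.5
2. 1.0(4.8) + 1.0(0.3) + 0.6(2.2) = 6.4
3. 1.0(4.8) = 4.8
4. 0.7(4.8) - 0.6(2.2) = 2.0
5. 1.0(4.8) + 1.0(2.0) + 0.75(0.3) = 7.0
Combination 1 governs: w = 7.5 kip/ft.

7.5 kip/ft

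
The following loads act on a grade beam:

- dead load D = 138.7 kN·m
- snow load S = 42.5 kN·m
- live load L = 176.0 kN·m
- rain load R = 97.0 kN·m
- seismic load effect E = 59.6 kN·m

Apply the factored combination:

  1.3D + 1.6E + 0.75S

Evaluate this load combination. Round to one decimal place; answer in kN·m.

1.3(138.7) + 1.6(59.6) + 0.75(42.5) = 307.5
M_u = 307.5 kN·m.

307.5 kN·m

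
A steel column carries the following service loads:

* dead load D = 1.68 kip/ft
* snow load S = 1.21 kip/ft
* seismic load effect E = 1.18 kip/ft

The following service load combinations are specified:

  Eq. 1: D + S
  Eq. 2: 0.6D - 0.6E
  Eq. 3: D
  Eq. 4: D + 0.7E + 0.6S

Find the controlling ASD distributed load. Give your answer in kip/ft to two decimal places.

Eq. 1: 1.0(1.68) + 1.0(1.21) = 1.68 + 1.21 = 2.89
Eq. 2: 0.6(1.68) - 0.6(1.18) = 1.01 - 0.71 = 0.30
Eq. 3: 1.0(1.68) = 1.68
Eq. 4: 1.0(1.68) + 0.7(1.18) + 0.6(1.21) = 3.23
Combination 4 governs: w = 3.23 kip/ft.

3.23 kip/ft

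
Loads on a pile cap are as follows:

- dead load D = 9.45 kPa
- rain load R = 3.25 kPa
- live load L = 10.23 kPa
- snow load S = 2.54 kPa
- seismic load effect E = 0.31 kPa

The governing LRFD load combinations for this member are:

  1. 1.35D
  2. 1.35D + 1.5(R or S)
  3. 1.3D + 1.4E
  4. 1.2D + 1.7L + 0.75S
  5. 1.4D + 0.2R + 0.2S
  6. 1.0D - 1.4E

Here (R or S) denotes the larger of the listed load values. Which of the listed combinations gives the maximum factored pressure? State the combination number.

(R or S) → R = 3.25 kPa.
1. 1.35(9.45) = 12.76
2. 1.35(9.45) + 1.5(3.25) = 17.63
3. 1.3(9.45) + 1.4(0.31) = 12.29 + 0.43 = 12.72
4. 1.2(9.45) + 1.7(10.23) + 0.75(2.54) = 11.34 + 17.39 + 1.91 = 30.64
5. 1.4(9.45) + 0.2(3.25) + 0.2(2.54) = 13.23 + 0.65 + 0.51 = 14.39
6. 1.0(9.45) - 1.4(0.31) = 9.45 - 0.43 = 9.02
The largest value is 30.64 kPa from combination 4.

Combination 4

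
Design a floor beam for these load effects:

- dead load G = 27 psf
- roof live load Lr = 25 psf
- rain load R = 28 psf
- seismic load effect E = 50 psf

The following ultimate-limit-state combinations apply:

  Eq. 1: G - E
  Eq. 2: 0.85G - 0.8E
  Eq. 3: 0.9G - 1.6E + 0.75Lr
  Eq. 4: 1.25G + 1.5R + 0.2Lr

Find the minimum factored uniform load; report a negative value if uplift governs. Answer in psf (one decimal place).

-37.0 psf

Eq. 1: 1.0(27) - 1.0(50) = 27.0 - 50.0 = -23.0
Eq. 2: 0.85(27) - 0.8(50) = -17.1
Eq. 3: 0.9(27) - 1.6(50) + 0.75(25) = -37.0
Eq. 4: 1.25(27) + 1.5(28) + 0.2(25) = 33.8 + 42.0 + 5.0 = 80.8
Combination 3 gives the minimum: -37.0 psf.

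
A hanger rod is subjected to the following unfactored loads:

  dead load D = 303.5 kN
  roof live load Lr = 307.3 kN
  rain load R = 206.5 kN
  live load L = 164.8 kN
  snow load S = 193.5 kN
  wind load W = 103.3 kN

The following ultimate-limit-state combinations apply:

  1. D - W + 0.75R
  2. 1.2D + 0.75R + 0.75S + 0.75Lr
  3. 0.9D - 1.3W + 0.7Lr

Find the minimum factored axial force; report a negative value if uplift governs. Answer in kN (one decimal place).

1. 1.0(303.5) - 1.0(103.3) + 0.75(206.5) = 303.5 - 103.3 + 154.9 = 355.1
2. 1.2(303.5) + 0.75(206.5) + 0.75(193.5) + 0.75(307.3) = 364.2 + 154.9 + 145.1 + 230.5 = 894.7
3. 0.9(303.5) - 1.3(103.3) + 0.7(307.3) = 273.2 - 134.3 + 215.1 = 354.0
Combination 3 gives the minimum: 354.0 kN.

354.0 kN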